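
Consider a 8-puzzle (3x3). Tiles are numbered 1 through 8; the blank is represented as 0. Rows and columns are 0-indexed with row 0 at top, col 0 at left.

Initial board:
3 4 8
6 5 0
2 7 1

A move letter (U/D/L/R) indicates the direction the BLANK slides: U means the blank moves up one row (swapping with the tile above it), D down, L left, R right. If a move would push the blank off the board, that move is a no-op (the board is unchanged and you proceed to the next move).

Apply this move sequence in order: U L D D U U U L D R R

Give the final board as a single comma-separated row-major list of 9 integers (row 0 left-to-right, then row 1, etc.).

After move 1 (U):
3 4 0
6 5 8
2 7 1

After move 2 (L):
3 0 4
6 5 8
2 7 1

After move 3 (D):
3 5 4
6 0 8
2 7 1

After move 4 (D):
3 5 4
6 7 8
2 0 1

After move 5 (U):
3 5 4
6 0 8
2 7 1

After move 6 (U):
3 0 4
6 5 8
2 7 1

After move 7 (U):
3 0 4
6 5 8
2 7 1

After move 8 (L):
0 3 4
6 5 8
2 7 1

After move 9 (D):
6 3 4
0 5 8
2 7 1

After move 10 (R):
6 3 4
5 0 8
2 7 1

After move 11 (R):
6 3 4
5 8 0
2 7 1

Answer: 6, 3, 4, 5, 8, 0, 2, 7, 1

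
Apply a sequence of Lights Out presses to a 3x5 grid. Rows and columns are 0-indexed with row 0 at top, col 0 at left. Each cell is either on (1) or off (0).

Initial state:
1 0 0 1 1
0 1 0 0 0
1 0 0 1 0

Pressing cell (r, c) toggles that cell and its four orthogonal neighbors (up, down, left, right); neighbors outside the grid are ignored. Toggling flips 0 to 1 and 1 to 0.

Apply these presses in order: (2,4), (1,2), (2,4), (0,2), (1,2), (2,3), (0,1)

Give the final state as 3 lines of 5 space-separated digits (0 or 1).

After press 1 at (2,4):
1 0 0 1 1
0 1 0 0 1
1 0 0 0 1

After press 2 at (1,2):
1 0 1 1 1
0 0 1 1 1
1 0 1 0 1

After press 3 at (2,4):
1 0 1 1 1
0 0 1 1 0
1 0 1 1 0

After press 4 at (0,2):
1 1 0 0 1
0 0 0 1 0
1 0 1 1 0

After press 5 at (1,2):
1 1 1 0 1
0 1 1 0 0
1 0 0 1 0

After press 6 at (2,3):
1 1 1 0 1
0 1 1 1 0
1 0 1 0 1

After press 7 at (0,1):
0 0 0 0 1
0 0 1 1 0
1 0 1 0 1

Answer: 0 0 0 0 1
0 0 1 1 0
1 0 1 0 1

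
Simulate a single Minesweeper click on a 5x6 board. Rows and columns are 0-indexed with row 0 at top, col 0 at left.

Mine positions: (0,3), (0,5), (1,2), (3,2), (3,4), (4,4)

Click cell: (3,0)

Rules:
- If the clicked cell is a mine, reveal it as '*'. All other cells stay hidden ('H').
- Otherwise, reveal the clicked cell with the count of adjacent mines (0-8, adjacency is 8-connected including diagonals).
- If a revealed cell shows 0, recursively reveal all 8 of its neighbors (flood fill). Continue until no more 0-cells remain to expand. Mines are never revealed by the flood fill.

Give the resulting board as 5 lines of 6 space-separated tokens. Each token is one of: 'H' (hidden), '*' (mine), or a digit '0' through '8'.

0 1 H H H H
0 1 H H H H
0 2 H H H H
0 1 H H H H
0 1 H H H H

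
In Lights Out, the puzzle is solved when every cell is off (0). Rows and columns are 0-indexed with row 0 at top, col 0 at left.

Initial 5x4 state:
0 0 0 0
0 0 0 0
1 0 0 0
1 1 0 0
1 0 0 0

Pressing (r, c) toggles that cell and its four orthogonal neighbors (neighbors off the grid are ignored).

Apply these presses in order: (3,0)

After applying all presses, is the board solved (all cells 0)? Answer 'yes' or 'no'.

After press 1 at (3,0):
0 0 0 0
0 0 0 0
0 0 0 0
0 0 0 0
0 0 0 0

Lights still on: 0

Answer: yes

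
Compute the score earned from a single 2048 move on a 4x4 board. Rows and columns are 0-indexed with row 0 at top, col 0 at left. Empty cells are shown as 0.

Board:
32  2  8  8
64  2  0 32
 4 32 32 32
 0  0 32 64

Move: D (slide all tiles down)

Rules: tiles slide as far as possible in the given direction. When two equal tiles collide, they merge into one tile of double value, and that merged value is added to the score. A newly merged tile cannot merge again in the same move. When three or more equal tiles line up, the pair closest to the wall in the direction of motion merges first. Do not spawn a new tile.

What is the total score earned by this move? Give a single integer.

Answer: 132

Derivation:
Slide down:
col 0: [32, 64, 4, 0] -> [0, 32, 64, 4]  score +0 (running 0)
col 1: [2, 2, 32, 0] -> [0, 0, 4, 32]  score +4 (running 4)
col 2: [8, 0, 32, 32] -> [0, 0, 8, 64]  score +64 (running 68)
col 3: [8, 32, 32, 64] -> [0, 8, 64, 64]  score +64 (running 132)
Board after move:
 0  0  0  0
32  0  0  8
64  4  8 64
 4 32 64 64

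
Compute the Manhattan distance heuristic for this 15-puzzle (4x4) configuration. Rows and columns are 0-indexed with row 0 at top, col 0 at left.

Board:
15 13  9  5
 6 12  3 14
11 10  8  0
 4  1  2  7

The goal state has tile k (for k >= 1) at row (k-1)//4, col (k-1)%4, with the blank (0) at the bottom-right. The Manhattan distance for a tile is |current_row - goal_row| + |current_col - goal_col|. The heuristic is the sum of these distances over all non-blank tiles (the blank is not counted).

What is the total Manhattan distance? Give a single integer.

Answer: 47

Derivation:
Tile 15: (0,0)->(3,2) = 5
Tile 13: (0,1)->(3,0) = 4
Tile 9: (0,2)->(2,0) = 4
Tile 5: (0,3)->(1,0) = 4
Tile 6: (1,0)->(1,1) = 1
Tile 12: (1,1)->(2,3) = 3
Tile 3: (1,2)->(0,2) = 1
Tile 14: (1,3)->(3,1) = 4
Tile 11: (2,0)->(2,2) = 2
Tile 10: (2,1)->(2,1) = 0
Tile 8: (2,2)->(1,3) = 2
Tile 4: (3,0)->(0,3) = 6
Tile 1: (3,1)->(0,0) = 4
Tile 2: (3,2)->(0,1) = 4
Tile 7: (3,3)->(1,2) = 3
Sum: 5 + 4 + 4 + 4 + 1 + 3 + 1 + 4 + 2 + 0 + 2 + 6 + 4 + 4 + 3 = 47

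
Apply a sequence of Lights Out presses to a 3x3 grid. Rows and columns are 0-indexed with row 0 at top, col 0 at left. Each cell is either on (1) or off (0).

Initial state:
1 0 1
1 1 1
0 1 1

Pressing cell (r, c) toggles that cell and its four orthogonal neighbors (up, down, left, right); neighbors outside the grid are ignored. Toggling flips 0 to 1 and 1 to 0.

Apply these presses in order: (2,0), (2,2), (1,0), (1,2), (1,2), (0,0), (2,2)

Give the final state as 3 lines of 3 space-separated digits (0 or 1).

After press 1 at (2,0):
1 0 1
0 1 1
1 0 1

After press 2 at (2,2):
1 0 1
0 1 0
1 1 0

After press 3 at (1,0):
0 0 1
1 0 0
0 1 0

After press 4 at (1,2):
0 0 0
1 1 1
0 1 1

After press 5 at (1,2):
0 0 1
1 0 0
0 1 0

After press 6 at (0,0):
1 1 1
0 0 0
0 1 0

After press 7 at (2,2):
1 1 1
0 0 1
0 0 1

Answer: 1 1 1
0 0 1
0 0 1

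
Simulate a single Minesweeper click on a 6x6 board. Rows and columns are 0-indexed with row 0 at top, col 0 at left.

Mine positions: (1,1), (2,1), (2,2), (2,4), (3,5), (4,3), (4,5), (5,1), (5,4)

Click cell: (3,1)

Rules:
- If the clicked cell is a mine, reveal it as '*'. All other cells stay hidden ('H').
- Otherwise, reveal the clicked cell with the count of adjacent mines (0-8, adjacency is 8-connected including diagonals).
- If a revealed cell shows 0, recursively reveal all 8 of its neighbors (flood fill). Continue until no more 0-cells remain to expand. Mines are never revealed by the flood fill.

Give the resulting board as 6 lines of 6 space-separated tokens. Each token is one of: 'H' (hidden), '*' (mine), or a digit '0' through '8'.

H H H H H H
H H H H H H
H H H H H H
H 2 H H H H
H H H H H H
H H H H H H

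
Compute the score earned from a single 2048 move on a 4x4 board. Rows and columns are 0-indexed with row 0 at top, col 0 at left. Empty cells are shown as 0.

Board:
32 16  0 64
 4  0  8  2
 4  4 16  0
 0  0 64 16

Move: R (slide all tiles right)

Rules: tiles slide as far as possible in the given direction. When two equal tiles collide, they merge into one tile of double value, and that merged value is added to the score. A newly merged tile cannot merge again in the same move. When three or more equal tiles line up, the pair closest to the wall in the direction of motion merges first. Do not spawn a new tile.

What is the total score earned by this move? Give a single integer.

Slide right:
row 0: [32, 16, 0, 64] -> [0, 32, 16, 64]  score +0 (running 0)
row 1: [4, 0, 8, 2] -> [0, 4, 8, 2]  score +0 (running 0)
row 2: [4, 4, 16, 0] -> [0, 0, 8, 16]  score +8 (running 8)
row 3: [0, 0, 64, 16] -> [0, 0, 64, 16]  score +0 (running 8)
Board after move:
 0 32 16 64
 0  4  8  2
 0  0  8 16
 0  0 64 16

Answer: 8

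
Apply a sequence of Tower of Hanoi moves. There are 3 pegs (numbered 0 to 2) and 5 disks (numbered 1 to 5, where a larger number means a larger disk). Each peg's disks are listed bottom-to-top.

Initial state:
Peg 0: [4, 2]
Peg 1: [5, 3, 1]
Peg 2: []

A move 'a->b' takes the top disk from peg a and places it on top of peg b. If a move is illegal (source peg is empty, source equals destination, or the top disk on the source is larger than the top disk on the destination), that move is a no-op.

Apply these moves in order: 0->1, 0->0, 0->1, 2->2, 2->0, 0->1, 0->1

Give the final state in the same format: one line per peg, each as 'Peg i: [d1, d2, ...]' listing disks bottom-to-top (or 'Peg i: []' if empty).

Answer: Peg 0: [4, 2]
Peg 1: [5, 3, 1]
Peg 2: []

Derivation:
After move 1 (0->1):
Peg 0: [4, 2]
Peg 1: [5, 3, 1]
Peg 2: []

After move 2 (0->0):
Peg 0: [4, 2]
Peg 1: [5, 3, 1]
Peg 2: []

After move 3 (0->1):
Peg 0: [4, 2]
Peg 1: [5, 3, 1]
Peg 2: []

After move 4 (2->2):
Peg 0: [4, 2]
Peg 1: [5, 3, 1]
Peg 2: []

After move 5 (2->0):
Peg 0: [4, 2]
Peg 1: [5, 3, 1]
Peg 2: []

After move 6 (0->1):
Peg 0: [4, 2]
Peg 1: [5, 3, 1]
Peg 2: []

After move 7 (0->1):
Peg 0: [4, 2]
Peg 1: [5, 3, 1]
Peg 2: []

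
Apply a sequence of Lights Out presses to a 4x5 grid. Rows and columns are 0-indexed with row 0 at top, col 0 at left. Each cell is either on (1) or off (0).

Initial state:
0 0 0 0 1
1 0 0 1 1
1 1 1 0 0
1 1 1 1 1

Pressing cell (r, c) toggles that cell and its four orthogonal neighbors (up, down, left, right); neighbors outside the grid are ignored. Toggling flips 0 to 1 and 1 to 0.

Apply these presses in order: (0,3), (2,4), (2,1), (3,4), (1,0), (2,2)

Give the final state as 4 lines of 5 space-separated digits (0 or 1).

Answer: 1 0 1 1 0
0 0 1 0 0
1 1 1 0 0
1 0 0 0 1

Derivation:
After press 1 at (0,3):
0 0 1 1 0
1 0 0 0 1
1 1 1 0 0
1 1 1 1 1

After press 2 at (2,4):
0 0 1 1 0
1 0 0 0 0
1 1 1 1 1
1 1 1 1 0

After press 3 at (2,1):
0 0 1 1 0
1 1 0 0 0
0 0 0 1 1
1 0 1 1 0

After press 4 at (3,4):
0 0 1 1 0
1 1 0 0 0
0 0 0 1 0
1 0 1 0 1

After press 5 at (1,0):
1 0 1 1 0
0 0 0 0 0
1 0 0 1 0
1 0 1 0 1

After press 6 at (2,2):
1 0 1 1 0
0 0 1 0 0
1 1 1 0 0
1 0 0 0 1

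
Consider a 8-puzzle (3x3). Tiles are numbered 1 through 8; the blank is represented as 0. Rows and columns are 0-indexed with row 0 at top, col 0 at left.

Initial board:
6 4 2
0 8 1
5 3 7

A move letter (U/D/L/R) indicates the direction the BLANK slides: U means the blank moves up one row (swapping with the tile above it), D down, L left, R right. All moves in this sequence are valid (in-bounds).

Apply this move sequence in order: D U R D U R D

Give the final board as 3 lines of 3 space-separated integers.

After move 1 (D):
6 4 2
5 8 1
0 3 7

After move 2 (U):
6 4 2
0 8 1
5 3 7

After move 3 (R):
6 4 2
8 0 1
5 3 7

After move 4 (D):
6 4 2
8 3 1
5 0 7

After move 5 (U):
6 4 2
8 0 1
5 3 7

After move 6 (R):
6 4 2
8 1 0
5 3 7

After move 7 (D):
6 4 2
8 1 7
5 3 0

Answer: 6 4 2
8 1 7
5 3 0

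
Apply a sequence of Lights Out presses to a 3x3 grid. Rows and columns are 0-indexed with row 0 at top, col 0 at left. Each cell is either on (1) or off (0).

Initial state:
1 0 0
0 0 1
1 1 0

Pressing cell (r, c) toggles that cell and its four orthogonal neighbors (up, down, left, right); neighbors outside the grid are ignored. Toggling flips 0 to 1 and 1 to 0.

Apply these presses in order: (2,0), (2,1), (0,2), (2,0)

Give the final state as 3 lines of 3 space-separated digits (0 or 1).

After press 1 at (2,0):
1 0 0
1 0 1
0 0 0

After press 2 at (2,1):
1 0 0
1 1 1
1 1 1

After press 3 at (0,2):
1 1 1
1 1 0
1 1 1

After press 4 at (2,0):
1 1 1
0 1 0
0 0 1

Answer: 1 1 1
0 1 0
0 0 1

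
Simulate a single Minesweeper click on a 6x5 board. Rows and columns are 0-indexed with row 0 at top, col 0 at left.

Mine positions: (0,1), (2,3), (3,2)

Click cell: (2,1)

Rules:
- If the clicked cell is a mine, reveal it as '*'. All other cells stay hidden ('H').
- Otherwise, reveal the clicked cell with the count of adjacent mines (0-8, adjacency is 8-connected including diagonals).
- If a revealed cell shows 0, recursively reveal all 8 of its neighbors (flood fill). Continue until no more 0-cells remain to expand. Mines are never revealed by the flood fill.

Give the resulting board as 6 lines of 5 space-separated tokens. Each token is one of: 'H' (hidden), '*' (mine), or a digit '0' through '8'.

H H H H H
H H H H H
H 1 H H H
H H H H H
H H H H H
H H H H H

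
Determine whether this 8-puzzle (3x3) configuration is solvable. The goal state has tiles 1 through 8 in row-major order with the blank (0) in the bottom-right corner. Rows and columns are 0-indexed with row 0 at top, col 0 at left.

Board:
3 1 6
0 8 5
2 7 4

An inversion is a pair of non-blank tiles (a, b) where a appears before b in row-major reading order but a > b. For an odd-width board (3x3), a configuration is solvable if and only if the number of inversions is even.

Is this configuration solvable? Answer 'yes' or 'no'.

Answer: yes

Derivation:
Inversions (pairs i<j in row-major order where tile[i] > tile[j] > 0): 12
12 is even, so the puzzle is solvable.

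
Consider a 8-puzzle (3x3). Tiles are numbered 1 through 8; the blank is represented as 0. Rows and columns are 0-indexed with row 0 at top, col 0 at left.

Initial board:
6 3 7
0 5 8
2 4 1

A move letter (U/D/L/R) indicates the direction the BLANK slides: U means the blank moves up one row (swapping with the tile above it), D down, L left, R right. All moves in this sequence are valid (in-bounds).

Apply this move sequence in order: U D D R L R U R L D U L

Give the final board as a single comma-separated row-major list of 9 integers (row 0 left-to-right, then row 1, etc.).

After move 1 (U):
0 3 7
6 5 8
2 4 1

After move 2 (D):
6 3 7
0 5 8
2 4 1

After move 3 (D):
6 3 7
2 5 8
0 4 1

After move 4 (R):
6 3 7
2 5 8
4 0 1

After move 5 (L):
6 3 7
2 5 8
0 4 1

After move 6 (R):
6 3 7
2 5 8
4 0 1

After move 7 (U):
6 3 7
2 0 8
4 5 1

After move 8 (R):
6 3 7
2 8 0
4 5 1

After move 9 (L):
6 3 7
2 0 8
4 5 1

After move 10 (D):
6 3 7
2 5 8
4 0 1

After move 11 (U):
6 3 7
2 0 8
4 5 1

After move 12 (L):
6 3 7
0 2 8
4 5 1

Answer: 6, 3, 7, 0, 2, 8, 4, 5, 1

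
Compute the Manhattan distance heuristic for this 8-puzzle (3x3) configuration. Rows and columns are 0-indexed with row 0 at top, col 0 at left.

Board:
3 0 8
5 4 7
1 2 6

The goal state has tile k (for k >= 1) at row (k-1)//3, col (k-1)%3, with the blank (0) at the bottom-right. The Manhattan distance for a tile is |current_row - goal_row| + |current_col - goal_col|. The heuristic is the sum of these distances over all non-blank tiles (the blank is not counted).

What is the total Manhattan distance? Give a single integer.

Tile 3: (0,0)->(0,2) = 2
Tile 8: (0,2)->(2,1) = 3
Tile 5: (1,0)->(1,1) = 1
Tile 4: (1,1)->(1,0) = 1
Tile 7: (1,2)->(2,0) = 3
Tile 1: (2,0)->(0,0) = 2
Tile 2: (2,1)->(0,1) = 2
Tile 6: (2,2)->(1,2) = 1
Sum: 2 + 3 + 1 + 1 + 3 + 2 + 2 + 1 = 15

Answer: 15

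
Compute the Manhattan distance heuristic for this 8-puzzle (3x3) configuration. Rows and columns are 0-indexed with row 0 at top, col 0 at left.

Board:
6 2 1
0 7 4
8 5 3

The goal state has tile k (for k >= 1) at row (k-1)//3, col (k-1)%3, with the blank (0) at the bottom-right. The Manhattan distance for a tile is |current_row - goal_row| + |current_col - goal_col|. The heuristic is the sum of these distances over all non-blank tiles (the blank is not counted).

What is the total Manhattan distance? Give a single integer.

Answer: 13

Derivation:
Tile 6: (0,0)->(1,2) = 3
Tile 2: (0,1)->(0,1) = 0
Tile 1: (0,2)->(0,0) = 2
Tile 7: (1,1)->(2,0) = 2
Tile 4: (1,2)->(1,0) = 2
Tile 8: (2,0)->(2,1) = 1
Tile 5: (2,1)->(1,1) = 1
Tile 3: (2,2)->(0,2) = 2
Sum: 3 + 0 + 2 + 2 + 2 + 1 + 1 + 2 = 13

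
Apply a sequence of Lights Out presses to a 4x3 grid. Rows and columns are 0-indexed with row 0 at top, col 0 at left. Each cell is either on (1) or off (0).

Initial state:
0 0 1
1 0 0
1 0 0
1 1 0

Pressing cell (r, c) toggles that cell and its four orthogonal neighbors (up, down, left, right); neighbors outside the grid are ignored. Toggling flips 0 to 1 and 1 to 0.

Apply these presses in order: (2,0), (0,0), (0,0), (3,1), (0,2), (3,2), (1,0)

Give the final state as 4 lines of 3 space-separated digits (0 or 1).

Answer: 1 1 0
1 1 1
1 0 1
1 1 0

Derivation:
After press 1 at (2,0):
0 0 1
0 0 0
0 1 0
0 1 0

After press 2 at (0,0):
1 1 1
1 0 0
0 1 0
0 1 0

After press 3 at (0,0):
0 0 1
0 0 0
0 1 0
0 1 0

After press 4 at (3,1):
0 0 1
0 0 0
0 0 0
1 0 1

After press 5 at (0,2):
0 1 0
0 0 1
0 0 0
1 0 1

After press 6 at (3,2):
0 1 0
0 0 1
0 0 1
1 1 0

After press 7 at (1,0):
1 1 0
1 1 1
1 0 1
1 1 0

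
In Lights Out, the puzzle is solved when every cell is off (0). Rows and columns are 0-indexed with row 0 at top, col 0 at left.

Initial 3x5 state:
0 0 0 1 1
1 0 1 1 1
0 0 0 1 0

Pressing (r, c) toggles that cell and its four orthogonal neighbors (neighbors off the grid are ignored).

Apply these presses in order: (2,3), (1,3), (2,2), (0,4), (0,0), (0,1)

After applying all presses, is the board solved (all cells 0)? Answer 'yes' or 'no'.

Answer: no

Derivation:
After press 1 at (2,3):
0 0 0 1 1
1 0 1 0 1
0 0 1 0 1

After press 2 at (1,3):
0 0 0 0 1
1 0 0 1 0
0 0 1 1 1

After press 3 at (2,2):
0 0 0 0 1
1 0 1 1 0
0 1 0 0 1

After press 4 at (0,4):
0 0 0 1 0
1 0 1 1 1
0 1 0 0 1

After press 5 at (0,0):
1 1 0 1 0
0 0 1 1 1
0 1 0 0 1

After press 6 at (0,1):
0 0 1 1 0
0 1 1 1 1
0 1 0 0 1

Lights still on: 8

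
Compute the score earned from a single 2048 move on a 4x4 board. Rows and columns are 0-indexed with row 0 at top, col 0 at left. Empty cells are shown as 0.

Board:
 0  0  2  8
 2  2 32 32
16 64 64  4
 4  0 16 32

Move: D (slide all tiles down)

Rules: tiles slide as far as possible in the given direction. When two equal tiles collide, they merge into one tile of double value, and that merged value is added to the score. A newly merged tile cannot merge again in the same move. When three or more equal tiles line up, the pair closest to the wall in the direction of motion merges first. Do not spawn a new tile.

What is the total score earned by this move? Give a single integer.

Answer: 0

Derivation:
Slide down:
col 0: [0, 2, 16, 4] -> [0, 2, 16, 4]  score +0 (running 0)
col 1: [0, 2, 64, 0] -> [0, 0, 2, 64]  score +0 (running 0)
col 2: [2, 32, 64, 16] -> [2, 32, 64, 16]  score +0 (running 0)
col 3: [8, 32, 4, 32] -> [8, 32, 4, 32]  score +0 (running 0)
Board after move:
 0  0  2  8
 2  0 32 32
16  2 64  4
 4 64 16 32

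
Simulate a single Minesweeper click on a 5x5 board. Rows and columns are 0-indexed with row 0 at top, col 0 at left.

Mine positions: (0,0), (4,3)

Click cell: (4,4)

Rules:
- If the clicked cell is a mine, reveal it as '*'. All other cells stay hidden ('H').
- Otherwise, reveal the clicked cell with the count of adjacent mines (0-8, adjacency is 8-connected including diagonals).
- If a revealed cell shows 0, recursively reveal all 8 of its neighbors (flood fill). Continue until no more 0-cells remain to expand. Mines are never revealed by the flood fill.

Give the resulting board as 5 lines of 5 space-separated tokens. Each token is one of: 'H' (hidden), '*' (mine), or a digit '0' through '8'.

H H H H H
H H H H H
H H H H H
H H H H H
H H H H 1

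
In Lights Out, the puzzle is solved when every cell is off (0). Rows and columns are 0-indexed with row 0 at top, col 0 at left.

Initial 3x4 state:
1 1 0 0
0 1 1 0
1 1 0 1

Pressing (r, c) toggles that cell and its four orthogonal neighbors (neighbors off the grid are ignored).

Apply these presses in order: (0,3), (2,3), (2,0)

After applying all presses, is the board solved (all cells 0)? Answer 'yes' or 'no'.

Answer: no

Derivation:
After press 1 at (0,3):
1 1 1 1
0 1 1 1
1 1 0 1

After press 2 at (2,3):
1 1 1 1
0 1 1 0
1 1 1 0

After press 3 at (2,0):
1 1 1 1
1 1 1 0
0 0 1 0

Lights still on: 8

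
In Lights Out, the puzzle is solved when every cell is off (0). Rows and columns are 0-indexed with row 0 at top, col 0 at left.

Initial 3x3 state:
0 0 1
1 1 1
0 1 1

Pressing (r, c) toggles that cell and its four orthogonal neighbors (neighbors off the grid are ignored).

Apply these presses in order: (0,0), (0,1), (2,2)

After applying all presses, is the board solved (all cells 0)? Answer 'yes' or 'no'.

Answer: yes

Derivation:
After press 1 at (0,0):
1 1 1
0 1 1
0 1 1

After press 2 at (0,1):
0 0 0
0 0 1
0 1 1

After press 3 at (2,2):
0 0 0
0 0 0
0 0 0

Lights still on: 0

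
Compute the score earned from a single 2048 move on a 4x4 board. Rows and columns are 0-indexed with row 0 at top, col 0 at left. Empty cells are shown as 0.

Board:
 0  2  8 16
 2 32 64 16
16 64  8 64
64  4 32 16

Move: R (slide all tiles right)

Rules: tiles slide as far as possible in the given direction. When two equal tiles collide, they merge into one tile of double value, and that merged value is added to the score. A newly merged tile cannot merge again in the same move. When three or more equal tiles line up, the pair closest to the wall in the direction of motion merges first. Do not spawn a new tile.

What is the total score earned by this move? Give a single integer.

Slide right:
row 0: [0, 2, 8, 16] -> [0, 2, 8, 16]  score +0 (running 0)
row 1: [2, 32, 64, 16] -> [2, 32, 64, 16]  score +0 (running 0)
row 2: [16, 64, 8, 64] -> [16, 64, 8, 64]  score +0 (running 0)
row 3: [64, 4, 32, 16] -> [64, 4, 32, 16]  score +0 (running 0)
Board after move:
 0  2  8 16
 2 32 64 16
16 64  8 64
64  4 32 16

Answer: 0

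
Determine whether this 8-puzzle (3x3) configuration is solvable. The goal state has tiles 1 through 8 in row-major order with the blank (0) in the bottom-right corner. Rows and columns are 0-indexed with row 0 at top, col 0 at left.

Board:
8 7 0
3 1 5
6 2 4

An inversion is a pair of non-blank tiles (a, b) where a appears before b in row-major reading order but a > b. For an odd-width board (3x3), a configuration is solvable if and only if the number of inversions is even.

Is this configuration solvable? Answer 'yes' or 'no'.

Inversions (pairs i<j in row-major order where tile[i] > tile[j] > 0): 19
19 is odd, so the puzzle is not solvable.

Answer: no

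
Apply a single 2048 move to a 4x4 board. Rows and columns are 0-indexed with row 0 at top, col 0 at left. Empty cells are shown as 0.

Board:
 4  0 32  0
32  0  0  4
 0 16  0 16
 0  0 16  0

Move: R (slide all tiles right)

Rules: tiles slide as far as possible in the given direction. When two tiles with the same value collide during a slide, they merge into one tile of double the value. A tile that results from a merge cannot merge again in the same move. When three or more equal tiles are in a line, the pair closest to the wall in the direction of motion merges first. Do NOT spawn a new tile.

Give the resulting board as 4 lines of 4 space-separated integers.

Answer:  0  0  4 32
 0  0 32  4
 0  0  0 32
 0  0  0 16

Derivation:
Slide right:
row 0: [4, 0, 32, 0] -> [0, 0, 4, 32]
row 1: [32, 0, 0, 4] -> [0, 0, 32, 4]
row 2: [0, 16, 0, 16] -> [0, 0, 0, 32]
row 3: [0, 0, 16, 0] -> [0, 0, 0, 16]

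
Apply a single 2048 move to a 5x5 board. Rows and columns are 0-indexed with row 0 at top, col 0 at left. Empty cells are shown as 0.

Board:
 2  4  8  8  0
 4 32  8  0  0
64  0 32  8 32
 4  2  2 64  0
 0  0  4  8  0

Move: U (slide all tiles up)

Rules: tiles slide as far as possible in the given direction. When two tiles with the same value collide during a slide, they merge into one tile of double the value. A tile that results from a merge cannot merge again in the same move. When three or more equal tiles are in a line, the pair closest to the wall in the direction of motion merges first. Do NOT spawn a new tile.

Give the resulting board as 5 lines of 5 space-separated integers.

Slide up:
col 0: [2, 4, 64, 4, 0] -> [2, 4, 64, 4, 0]
col 1: [4, 32, 0, 2, 0] -> [4, 32, 2, 0, 0]
col 2: [8, 8, 32, 2, 4] -> [16, 32, 2, 4, 0]
col 3: [8, 0, 8, 64, 8] -> [16, 64, 8, 0, 0]
col 4: [0, 0, 32, 0, 0] -> [32, 0, 0, 0, 0]

Answer:  2  4 16 16 32
 4 32 32 64  0
64  2  2  8  0
 4  0  4  0  0
 0  0  0  0  0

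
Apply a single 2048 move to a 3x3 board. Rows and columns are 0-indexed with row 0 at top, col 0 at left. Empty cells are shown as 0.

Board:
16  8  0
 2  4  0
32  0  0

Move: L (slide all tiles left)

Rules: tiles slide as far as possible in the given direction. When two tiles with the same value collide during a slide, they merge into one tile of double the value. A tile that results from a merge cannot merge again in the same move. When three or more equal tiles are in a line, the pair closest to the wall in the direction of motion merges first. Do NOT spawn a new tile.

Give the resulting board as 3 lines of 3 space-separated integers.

Answer: 16  8  0
 2  4  0
32  0  0

Derivation:
Slide left:
row 0: [16, 8, 0] -> [16, 8, 0]
row 1: [2, 4, 0] -> [2, 4, 0]
row 2: [32, 0, 0] -> [32, 0, 0]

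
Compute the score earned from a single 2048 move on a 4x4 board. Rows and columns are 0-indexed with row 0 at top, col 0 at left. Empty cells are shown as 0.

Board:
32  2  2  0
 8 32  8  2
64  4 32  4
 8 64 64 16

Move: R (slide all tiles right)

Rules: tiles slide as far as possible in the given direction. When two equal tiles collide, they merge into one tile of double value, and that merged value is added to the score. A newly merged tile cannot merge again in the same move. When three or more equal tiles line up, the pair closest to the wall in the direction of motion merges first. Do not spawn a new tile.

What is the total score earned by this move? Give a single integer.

Answer: 132

Derivation:
Slide right:
row 0: [32, 2, 2, 0] -> [0, 0, 32, 4]  score +4 (running 4)
row 1: [8, 32, 8, 2] -> [8, 32, 8, 2]  score +0 (running 4)
row 2: [64, 4, 32, 4] -> [64, 4, 32, 4]  score +0 (running 4)
row 3: [8, 64, 64, 16] -> [0, 8, 128, 16]  score +128 (running 132)
Board after move:
  0   0  32   4
  8  32   8   2
 64   4  32   4
  0   8 128  16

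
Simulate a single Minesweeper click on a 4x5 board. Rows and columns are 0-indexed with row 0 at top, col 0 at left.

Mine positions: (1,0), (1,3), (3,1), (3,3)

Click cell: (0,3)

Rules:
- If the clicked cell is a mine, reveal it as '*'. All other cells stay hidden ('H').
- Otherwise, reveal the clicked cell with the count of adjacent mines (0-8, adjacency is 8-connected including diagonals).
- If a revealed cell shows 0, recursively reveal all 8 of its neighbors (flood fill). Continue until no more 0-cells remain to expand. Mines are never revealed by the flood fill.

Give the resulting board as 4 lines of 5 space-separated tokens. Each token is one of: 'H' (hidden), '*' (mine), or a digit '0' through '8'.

H H H 1 H
H H H H H
H H H H H
H H H H H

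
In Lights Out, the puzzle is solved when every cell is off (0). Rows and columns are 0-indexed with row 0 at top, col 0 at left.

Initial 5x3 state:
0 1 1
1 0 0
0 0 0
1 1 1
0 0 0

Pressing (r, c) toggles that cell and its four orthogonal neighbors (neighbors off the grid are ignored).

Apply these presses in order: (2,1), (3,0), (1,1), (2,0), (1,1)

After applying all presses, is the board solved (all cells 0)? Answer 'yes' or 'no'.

Answer: no

Derivation:
After press 1 at (2,1):
0 1 1
1 1 0
1 1 1
1 0 1
0 0 0

After press 2 at (3,0):
0 1 1
1 1 0
0 1 1
0 1 1
1 0 0

After press 3 at (1,1):
0 0 1
0 0 1
0 0 1
0 1 1
1 0 0

After press 4 at (2,0):
0 0 1
1 0 1
1 1 1
1 1 1
1 0 0

After press 5 at (1,1):
0 1 1
0 1 0
1 0 1
1 1 1
1 0 0

Lights still on: 9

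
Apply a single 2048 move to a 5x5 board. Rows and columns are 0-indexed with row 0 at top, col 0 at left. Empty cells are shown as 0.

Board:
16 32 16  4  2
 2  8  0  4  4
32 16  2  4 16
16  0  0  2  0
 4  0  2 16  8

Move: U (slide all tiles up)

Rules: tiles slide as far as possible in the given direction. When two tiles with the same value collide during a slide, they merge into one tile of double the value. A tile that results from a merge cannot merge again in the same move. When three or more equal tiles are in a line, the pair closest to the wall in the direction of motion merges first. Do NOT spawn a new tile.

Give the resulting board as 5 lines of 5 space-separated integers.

Slide up:
col 0: [16, 2, 32, 16, 4] -> [16, 2, 32, 16, 4]
col 1: [32, 8, 16, 0, 0] -> [32, 8, 16, 0, 0]
col 2: [16, 0, 2, 0, 2] -> [16, 4, 0, 0, 0]
col 3: [4, 4, 4, 2, 16] -> [8, 4, 2, 16, 0]
col 4: [2, 4, 16, 0, 8] -> [2, 4, 16, 8, 0]

Answer: 16 32 16  8  2
 2  8  4  4  4
32 16  0  2 16
16  0  0 16  8
 4  0  0  0  0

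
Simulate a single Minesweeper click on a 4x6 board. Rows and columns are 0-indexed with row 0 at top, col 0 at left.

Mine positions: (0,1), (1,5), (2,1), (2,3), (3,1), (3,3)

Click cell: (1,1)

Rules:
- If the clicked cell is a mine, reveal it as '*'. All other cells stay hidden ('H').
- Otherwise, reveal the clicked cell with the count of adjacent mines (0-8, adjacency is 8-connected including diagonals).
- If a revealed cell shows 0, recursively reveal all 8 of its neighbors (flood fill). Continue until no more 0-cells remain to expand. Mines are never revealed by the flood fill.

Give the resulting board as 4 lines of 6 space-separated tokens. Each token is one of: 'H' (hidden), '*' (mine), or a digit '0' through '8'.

H H H H H H
H 2 H H H H
H H H H H H
H H H H H H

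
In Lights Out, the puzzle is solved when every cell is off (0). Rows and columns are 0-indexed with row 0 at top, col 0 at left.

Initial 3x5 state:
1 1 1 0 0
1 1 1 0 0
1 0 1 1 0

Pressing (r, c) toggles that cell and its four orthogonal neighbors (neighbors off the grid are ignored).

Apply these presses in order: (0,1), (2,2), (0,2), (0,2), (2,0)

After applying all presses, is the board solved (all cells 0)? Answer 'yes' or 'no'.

Answer: yes

Derivation:
After press 1 at (0,1):
0 0 0 0 0
1 0 1 0 0
1 0 1 1 0

After press 2 at (2,2):
0 0 0 0 0
1 0 0 0 0
1 1 0 0 0

After press 3 at (0,2):
0 1 1 1 0
1 0 1 0 0
1 1 0 0 0

After press 4 at (0,2):
0 0 0 0 0
1 0 0 0 0
1 1 0 0 0

After press 5 at (2,0):
0 0 0 0 0
0 0 0 0 0
0 0 0 0 0

Lights still on: 0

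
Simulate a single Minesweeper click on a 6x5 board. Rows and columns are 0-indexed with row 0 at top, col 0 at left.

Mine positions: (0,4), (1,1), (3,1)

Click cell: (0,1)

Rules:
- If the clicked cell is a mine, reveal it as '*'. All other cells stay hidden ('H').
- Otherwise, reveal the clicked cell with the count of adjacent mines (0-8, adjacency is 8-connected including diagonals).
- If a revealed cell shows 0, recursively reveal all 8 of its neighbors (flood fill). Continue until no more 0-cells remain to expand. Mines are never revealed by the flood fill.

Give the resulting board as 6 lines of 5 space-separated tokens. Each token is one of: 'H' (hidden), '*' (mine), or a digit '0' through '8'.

H 1 H H H
H H H H H
H H H H H
H H H H H
H H H H H
H H H H H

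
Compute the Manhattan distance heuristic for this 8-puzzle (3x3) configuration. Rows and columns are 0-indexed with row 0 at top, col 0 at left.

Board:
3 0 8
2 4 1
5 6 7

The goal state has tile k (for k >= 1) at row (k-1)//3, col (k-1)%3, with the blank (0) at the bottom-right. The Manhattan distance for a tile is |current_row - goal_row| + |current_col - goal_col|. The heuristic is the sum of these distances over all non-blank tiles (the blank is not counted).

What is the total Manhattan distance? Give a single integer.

Tile 3: (0,0)->(0,2) = 2
Tile 8: (0,2)->(2,1) = 3
Tile 2: (1,0)->(0,1) = 2
Tile 4: (1,1)->(1,0) = 1
Tile 1: (1,2)->(0,0) = 3
Tile 5: (2,0)->(1,1) = 2
Tile 6: (2,1)->(1,2) = 2
Tile 7: (2,2)->(2,0) = 2
Sum: 2 + 3 + 2 + 1 + 3 + 2 + 2 + 2 = 17

Answer: 17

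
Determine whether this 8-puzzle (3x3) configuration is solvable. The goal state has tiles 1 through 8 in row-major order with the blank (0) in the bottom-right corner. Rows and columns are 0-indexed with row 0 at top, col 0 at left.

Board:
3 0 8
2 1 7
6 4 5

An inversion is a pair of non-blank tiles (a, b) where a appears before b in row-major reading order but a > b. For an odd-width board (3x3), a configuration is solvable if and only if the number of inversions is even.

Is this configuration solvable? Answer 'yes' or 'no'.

Inversions (pairs i<j in row-major order where tile[i] > tile[j] > 0): 14
14 is even, so the puzzle is solvable.

Answer: yes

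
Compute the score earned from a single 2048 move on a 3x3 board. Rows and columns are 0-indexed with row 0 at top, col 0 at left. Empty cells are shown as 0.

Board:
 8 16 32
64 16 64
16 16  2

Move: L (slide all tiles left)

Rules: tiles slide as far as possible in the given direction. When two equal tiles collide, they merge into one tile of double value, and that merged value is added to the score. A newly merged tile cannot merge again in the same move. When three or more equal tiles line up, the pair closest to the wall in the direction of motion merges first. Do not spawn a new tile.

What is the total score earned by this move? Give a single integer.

Slide left:
row 0: [8, 16, 32] -> [8, 16, 32]  score +0 (running 0)
row 1: [64, 16, 64] -> [64, 16, 64]  score +0 (running 0)
row 2: [16, 16, 2] -> [32, 2, 0]  score +32 (running 32)
Board after move:
 8 16 32
64 16 64
32  2  0

Answer: 32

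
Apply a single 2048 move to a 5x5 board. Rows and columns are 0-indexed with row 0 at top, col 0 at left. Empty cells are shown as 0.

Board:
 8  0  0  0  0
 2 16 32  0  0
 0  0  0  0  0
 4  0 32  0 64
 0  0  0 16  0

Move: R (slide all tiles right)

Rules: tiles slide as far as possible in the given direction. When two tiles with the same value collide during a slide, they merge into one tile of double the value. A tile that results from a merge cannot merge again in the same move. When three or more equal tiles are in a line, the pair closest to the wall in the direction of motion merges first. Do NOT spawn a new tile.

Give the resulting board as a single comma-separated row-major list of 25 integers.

Answer: 0, 0, 0, 0, 8, 0, 0, 2, 16, 32, 0, 0, 0, 0, 0, 0, 0, 4, 32, 64, 0, 0, 0, 0, 16

Derivation:
Slide right:
row 0: [8, 0, 0, 0, 0] -> [0, 0, 0, 0, 8]
row 1: [2, 16, 32, 0, 0] -> [0, 0, 2, 16, 32]
row 2: [0, 0, 0, 0, 0] -> [0, 0, 0, 0, 0]
row 3: [4, 0, 32, 0, 64] -> [0, 0, 4, 32, 64]
row 4: [0, 0, 0, 16, 0] -> [0, 0, 0, 0, 16]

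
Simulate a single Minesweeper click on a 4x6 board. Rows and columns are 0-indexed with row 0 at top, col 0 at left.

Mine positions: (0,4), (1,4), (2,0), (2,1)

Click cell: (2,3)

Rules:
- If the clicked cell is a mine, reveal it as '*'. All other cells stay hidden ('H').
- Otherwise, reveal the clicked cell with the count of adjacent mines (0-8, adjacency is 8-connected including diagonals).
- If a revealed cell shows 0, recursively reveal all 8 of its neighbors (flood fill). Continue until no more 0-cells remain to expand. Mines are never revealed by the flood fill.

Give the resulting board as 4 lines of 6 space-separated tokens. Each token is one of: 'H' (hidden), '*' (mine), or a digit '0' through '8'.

H H H H H H
H H H H H H
H H H 1 H H
H H H H H H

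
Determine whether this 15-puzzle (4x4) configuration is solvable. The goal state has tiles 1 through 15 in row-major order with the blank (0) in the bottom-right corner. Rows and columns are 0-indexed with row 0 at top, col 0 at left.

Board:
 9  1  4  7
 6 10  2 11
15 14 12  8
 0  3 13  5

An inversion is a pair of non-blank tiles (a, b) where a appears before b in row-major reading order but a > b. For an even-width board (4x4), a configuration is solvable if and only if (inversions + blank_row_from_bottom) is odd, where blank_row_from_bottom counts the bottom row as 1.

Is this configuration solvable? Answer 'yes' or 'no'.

Inversions: 41
Blank is in row 3 (0-indexed from top), which is row 1 counting from the bottom (bottom = 1).
41 + 1 = 42, which is even, so the puzzle is not solvable.

Answer: no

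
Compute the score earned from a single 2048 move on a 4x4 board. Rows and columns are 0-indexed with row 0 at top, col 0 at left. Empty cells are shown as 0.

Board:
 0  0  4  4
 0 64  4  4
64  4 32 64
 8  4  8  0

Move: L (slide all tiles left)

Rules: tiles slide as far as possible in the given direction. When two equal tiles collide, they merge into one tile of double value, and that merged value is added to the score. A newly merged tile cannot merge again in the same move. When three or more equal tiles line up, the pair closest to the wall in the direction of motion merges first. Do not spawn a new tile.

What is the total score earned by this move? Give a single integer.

Answer: 16

Derivation:
Slide left:
row 0: [0, 0, 4, 4] -> [8, 0, 0, 0]  score +8 (running 8)
row 1: [0, 64, 4, 4] -> [64, 8, 0, 0]  score +8 (running 16)
row 2: [64, 4, 32, 64] -> [64, 4, 32, 64]  score +0 (running 16)
row 3: [8, 4, 8, 0] -> [8, 4, 8, 0]  score +0 (running 16)
Board after move:
 8  0  0  0
64  8  0  0
64  4 32 64
 8  4  8  0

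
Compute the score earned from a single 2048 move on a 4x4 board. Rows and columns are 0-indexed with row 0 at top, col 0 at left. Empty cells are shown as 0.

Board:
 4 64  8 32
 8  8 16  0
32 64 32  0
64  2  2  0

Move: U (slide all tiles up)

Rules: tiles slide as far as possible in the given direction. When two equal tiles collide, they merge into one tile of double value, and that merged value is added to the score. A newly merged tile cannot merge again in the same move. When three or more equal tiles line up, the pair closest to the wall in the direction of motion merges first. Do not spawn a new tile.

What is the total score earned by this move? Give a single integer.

Answer: 0

Derivation:
Slide up:
col 0: [4, 8, 32, 64] -> [4, 8, 32, 64]  score +0 (running 0)
col 1: [64, 8, 64, 2] -> [64, 8, 64, 2]  score +0 (running 0)
col 2: [8, 16, 32, 2] -> [8, 16, 32, 2]  score +0 (running 0)
col 3: [32, 0, 0, 0] -> [32, 0, 0, 0]  score +0 (running 0)
Board after move:
 4 64  8 32
 8  8 16  0
32 64 32  0
64  2  2  0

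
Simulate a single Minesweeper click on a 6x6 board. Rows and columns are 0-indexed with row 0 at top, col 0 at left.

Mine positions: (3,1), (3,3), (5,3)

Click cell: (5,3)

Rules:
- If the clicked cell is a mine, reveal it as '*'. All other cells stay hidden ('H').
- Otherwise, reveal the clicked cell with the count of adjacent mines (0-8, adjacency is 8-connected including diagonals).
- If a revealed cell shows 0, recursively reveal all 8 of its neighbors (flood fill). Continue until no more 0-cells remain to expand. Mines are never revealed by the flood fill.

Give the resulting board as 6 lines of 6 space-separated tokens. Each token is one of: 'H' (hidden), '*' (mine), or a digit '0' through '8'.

H H H H H H
H H H H H H
H H H H H H
H H H H H H
H H H H H H
H H H * H H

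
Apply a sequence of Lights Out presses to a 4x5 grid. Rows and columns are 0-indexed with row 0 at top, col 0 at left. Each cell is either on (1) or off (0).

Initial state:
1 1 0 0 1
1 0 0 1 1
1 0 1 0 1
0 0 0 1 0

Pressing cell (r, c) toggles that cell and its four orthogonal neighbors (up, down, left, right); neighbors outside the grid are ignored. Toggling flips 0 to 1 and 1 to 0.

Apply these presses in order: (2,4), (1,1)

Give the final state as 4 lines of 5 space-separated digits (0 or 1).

Answer: 1 0 0 0 1
0 1 1 1 0
1 1 1 1 0
0 0 0 1 1

Derivation:
After press 1 at (2,4):
1 1 0 0 1
1 0 0 1 0
1 0 1 1 0
0 0 0 1 1

After press 2 at (1,1):
1 0 0 0 1
0 1 1 1 0
1 1 1 1 0
0 0 0 1 1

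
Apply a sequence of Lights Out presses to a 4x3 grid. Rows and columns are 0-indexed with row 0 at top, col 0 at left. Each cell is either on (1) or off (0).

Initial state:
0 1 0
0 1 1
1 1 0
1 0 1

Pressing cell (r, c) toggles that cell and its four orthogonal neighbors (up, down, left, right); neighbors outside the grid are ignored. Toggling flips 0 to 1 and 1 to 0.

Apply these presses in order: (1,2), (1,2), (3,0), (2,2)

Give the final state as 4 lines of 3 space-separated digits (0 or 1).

After press 1 at (1,2):
0 1 1
0 0 0
1 1 1
1 0 1

After press 2 at (1,2):
0 1 0
0 1 1
1 1 0
1 0 1

After press 3 at (3,0):
0 1 0
0 1 1
0 1 0
0 1 1

After press 4 at (2,2):
0 1 0
0 1 0
0 0 1
0 1 0

Answer: 0 1 0
0 1 0
0 0 1
0 1 0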